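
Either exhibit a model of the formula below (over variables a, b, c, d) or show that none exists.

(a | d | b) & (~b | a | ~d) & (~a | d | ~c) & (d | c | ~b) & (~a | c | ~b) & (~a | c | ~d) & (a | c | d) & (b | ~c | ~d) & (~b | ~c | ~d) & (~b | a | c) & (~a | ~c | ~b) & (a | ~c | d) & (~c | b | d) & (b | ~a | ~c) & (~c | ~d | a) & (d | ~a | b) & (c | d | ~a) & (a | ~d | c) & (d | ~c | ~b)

Branch on a: set a = 1.
Branch on d: set d = 1.
The clause (c) is unit, so c = 1.
The clause (b) is unit, so b = 1.
That conflicts with the unit clause (~b).
Undo d and try d = 0.
The clause (~c) is unit, so c = 0.
That conflicts with the unit clause (c).
Neither d = 1 nor d = 0 works.
Undo a and try a = 0.
Branch on d: set d = 1.
The clause (~b) is unit, so b = 0.
The clause (~c) is unit, so c = 0.
That conflicts with the unit clause (c).
Undo d and try d = 0.
The clause (b) is unit, so b = 1.
The clause (c) is unit, so c = 1.
That conflicts with the unit clause (~c).
Neither d = 1 nor d = 0 works.
Neither a = 1 nor a = 0 works.

UNSATISFIABLE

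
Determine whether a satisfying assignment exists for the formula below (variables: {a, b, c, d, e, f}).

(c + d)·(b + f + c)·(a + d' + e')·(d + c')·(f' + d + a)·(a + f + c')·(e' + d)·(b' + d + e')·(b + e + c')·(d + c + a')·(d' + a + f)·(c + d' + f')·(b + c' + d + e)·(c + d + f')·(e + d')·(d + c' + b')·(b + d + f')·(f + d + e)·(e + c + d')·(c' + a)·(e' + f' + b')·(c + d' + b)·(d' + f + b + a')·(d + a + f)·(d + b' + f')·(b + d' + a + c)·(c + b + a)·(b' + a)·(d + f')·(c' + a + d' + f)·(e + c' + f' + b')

Yes

Branch on c: set c = 1.
The clause (d) is unit, so d = 1.
The clause (e) is unit, so e = 1.
The clause (a) is unit, so a = 1.
Branch on f: set f = 0.
The clause (b) is unit, so b = 1.
All clauses are satisfied.
A satisfying assignment: a=1,  b=1,  c=1,  d=1,  e=1,  f=0.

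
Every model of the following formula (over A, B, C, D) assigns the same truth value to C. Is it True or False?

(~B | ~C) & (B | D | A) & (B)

Suppose C = 1.
From the singleton clause (~B), B = 0.
That conflicts with the unit clause (B).
So every satisfying assignment has C = False.

False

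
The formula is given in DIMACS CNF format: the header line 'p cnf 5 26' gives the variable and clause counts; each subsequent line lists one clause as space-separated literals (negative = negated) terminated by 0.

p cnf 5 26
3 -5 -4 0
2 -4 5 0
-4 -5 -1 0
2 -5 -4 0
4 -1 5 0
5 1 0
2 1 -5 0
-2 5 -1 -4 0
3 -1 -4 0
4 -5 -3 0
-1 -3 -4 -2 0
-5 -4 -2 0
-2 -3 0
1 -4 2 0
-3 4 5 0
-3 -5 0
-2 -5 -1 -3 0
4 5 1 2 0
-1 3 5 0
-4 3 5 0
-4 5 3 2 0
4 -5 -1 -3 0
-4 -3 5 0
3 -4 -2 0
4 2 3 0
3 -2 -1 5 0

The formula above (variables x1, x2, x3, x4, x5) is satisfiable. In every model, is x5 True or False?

True

Suppose x5 = False.
(x1) alone gives x1 = True.
(x4) alone gives x4 = True.
(x2) alone gives x2 = True.
Now (¬x2) is unsatisfied and unit — conflict.
So every satisfying assignment has x5 = True.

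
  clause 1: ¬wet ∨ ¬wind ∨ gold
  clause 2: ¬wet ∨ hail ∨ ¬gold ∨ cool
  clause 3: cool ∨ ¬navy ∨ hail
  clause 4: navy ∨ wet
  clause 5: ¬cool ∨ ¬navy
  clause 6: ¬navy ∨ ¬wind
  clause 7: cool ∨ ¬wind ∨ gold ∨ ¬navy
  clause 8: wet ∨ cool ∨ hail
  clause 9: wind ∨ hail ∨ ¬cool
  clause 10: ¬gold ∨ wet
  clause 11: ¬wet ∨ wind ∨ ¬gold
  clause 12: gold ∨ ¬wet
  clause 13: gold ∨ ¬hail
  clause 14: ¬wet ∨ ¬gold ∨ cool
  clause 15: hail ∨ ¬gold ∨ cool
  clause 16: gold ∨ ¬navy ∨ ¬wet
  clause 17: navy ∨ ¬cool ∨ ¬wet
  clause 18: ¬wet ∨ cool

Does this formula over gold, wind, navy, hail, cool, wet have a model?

Try navy = True.
(¬cool) alone gives cool = False.
(hail) alone gives hail = True.
(¬wind) alone gives wind = False.
(gold) alone gives gold = True.
(wet) alone gives wet = True.
Now (¬wet) is unsatisfied and unit — conflict.
Undo navy and try navy = False.
(wet) alone gives wet = True.
(gold) alone gives gold = True.
(wind) alone gives wind = True.
(cool) alone gives cool = True.
Now (¬cool) is unsatisfied and unit — conflict.
Neither navy = True nor navy = False works.
No assignment satisfies every clause.

No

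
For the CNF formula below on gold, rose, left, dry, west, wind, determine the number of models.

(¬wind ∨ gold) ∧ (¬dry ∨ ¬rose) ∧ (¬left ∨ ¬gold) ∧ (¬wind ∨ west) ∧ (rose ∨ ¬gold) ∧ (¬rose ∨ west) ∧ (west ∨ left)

There are 2^6 = 64 truth assignments over (gold, rose, left, dry, west, wind).
Split on dry. With dry = True, the clauses containing dry are satisfied and ¬dry drops from the rest; 3 of the 2^5 = 32 assignments to the other variables satisfy what remains.
With dry = False, by the same count on the reduced clause set, 7 assignments work.
Total: 3 + 7 = 10.

10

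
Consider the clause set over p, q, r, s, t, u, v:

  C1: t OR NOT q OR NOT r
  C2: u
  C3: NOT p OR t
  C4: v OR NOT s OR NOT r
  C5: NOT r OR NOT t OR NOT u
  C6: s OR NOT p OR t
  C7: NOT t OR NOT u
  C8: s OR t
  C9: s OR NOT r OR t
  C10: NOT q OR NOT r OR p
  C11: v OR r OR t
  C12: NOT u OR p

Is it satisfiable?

From the singleton clause (u), u = true.
From the singleton clause (NOT t), t = false.
From the singleton clause (NOT p), p = false.
But (p) is also a unit clause — contradiction.
No assignment satisfies every clause.

No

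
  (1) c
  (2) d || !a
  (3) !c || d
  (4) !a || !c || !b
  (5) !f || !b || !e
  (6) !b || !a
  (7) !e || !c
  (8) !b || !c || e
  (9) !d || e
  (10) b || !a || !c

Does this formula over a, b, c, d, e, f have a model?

Unsatisfiable

From the singleton clause (c), c = true.
From the singleton clause (d), d = true.
From the singleton clause (!e), e = false.
Now (e) is unsatisfied and unit — conflict.
No assignment satisfies every clause.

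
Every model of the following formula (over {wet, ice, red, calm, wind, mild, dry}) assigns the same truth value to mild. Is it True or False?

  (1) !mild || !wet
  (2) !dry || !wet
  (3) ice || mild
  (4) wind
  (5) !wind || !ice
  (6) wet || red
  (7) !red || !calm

Suppose mild = false.
From the singleton clause (ice), ice = true.
From the singleton clause (wind), wind = true.
But (!wind) is also a unit clause — contradiction.
So every satisfying assignment has mild = True.

True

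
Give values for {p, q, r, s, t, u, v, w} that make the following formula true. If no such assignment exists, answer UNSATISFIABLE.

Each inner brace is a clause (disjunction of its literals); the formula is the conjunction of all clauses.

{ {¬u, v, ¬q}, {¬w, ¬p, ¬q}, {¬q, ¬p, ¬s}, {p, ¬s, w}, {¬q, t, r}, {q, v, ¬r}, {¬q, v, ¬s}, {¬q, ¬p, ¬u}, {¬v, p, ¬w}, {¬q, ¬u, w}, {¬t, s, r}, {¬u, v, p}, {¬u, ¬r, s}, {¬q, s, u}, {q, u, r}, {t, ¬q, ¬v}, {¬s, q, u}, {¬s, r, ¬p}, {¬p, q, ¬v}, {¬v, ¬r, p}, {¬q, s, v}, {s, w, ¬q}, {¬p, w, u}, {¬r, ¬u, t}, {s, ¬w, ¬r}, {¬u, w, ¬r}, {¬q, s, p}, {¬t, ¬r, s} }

Case u = True:
Case v = True:
Case q = False:
From the singleton clause (¬p), p = False.
From the singleton clause (¬w), w = False.
From the singleton clause (¬s), s = False.
From the singleton clause (¬r), r = False.
From the singleton clause (¬t), t = False.
Every clause now holds.

p=False,  q=False,  r=False,  s=False,  t=False,  u=True,  v=True,  w=False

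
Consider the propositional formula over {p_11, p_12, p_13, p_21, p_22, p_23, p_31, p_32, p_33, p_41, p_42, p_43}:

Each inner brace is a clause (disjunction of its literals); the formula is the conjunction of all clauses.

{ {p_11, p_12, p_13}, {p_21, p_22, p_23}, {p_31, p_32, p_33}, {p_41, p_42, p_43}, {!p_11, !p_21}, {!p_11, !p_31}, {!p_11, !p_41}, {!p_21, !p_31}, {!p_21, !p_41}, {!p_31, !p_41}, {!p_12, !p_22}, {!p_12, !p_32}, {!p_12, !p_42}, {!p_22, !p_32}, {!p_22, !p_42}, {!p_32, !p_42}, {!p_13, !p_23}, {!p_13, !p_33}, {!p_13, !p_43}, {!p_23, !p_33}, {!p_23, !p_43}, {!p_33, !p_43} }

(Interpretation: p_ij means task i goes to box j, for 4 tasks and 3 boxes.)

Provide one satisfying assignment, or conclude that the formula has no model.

UNSATISFIABLE

Try p_11 = false.
Try p_12 = true.
(!p_22) alone gives p_22 = false.
(!p_32) alone gives p_32 = false.
(!p_42) alone gives p_42 = false.
Try p_21 = true.
(!p_31) alone gives p_31 = false.
(p_33) alone gives p_33 = true.
(!p_41) alone gives p_41 = false.
(p_43) alone gives p_43 = true.
That conflicts with the unit clause (!p_43).
Undo p_21 and try p_21 = false.
(p_23) alone gives p_23 = true.
(!p_13) alone gives p_13 = false.
(!p_33) alone gives p_33 = false.
(p_31) alone gives p_31 = true.
(!p_41) alone gives p_41 = false.
(p_43) alone gives p_43 = true.
That conflicts with the unit clause (!p_43).
Both values of p_21 lead to a conflict.
Undo p_12 and try p_12 = false.
(p_13) alone gives p_13 = true.
(!p_23) alone gives p_23 = false.
(!p_33) alone gives p_33 = false.
(!p_43) alone gives p_43 = false.
Try p_21 = true.
(!p_31) alone gives p_31 = false.
(p_32) alone gives p_32 = true.
(!p_41) alone gives p_41 = false.
(p_42) alone gives p_42 = true.
That conflicts with the unit clause (!p_42).
Undo p_21 and try p_21 = false.
(p_22) alone gives p_22 = true.
(!p_32) alone gives p_32 = false.
(p_31) alone gives p_31 = true.
(!p_41) alone gives p_41 = false.
(p_42) alone gives p_42 = true.
That conflicts with the unit clause (!p_42).
Both values of p_21 lead to a conflict.
Both values of p_12 lead to a conflict.
Undo p_11 and try p_11 = true.
(!p_21) alone gives p_21 = false.
(!p_31) alone gives p_31 = false.
(!p_41) alone gives p_41 = false.
Try p_22 = true.
(!p_12) alone gives p_12 = false.
(!p_32) alone gives p_32 = false.
(p_33) alone gives p_33 = true.
(!p_42) alone gives p_42 = false.
(p_43) alone gives p_43 = true.
That conflicts with the unit clause (!p_43).
Undo p_22 and try p_22 = false.
(p_23) alone gives p_23 = true.
(!p_13) alone gives p_13 = false.
(!p_33) alone gives p_33 = false.
(p_32) alone gives p_32 = true.
(!p_12) alone gives p_12 = false.
(!p_42) alone gives p_42 = false.
(p_43) alone gives p_43 = true.
That conflicts with the unit clause (!p_43).
Both values of p_22 lead to a conflict.
Both values of p_11 lead to a conflict.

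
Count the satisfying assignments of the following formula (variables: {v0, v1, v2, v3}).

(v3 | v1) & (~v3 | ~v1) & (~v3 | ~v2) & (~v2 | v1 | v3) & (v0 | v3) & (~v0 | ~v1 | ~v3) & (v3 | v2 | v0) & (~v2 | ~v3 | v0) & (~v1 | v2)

There are 2^4 = 16 truth assignments over (v0, v1, v2, v3).
Check each against the 9 clauses (columns in the order v0, v1, v2, v3):
  F F F F  ✗ fails (v3 | v1)
  F F F T  ✓ satisfies all
  F F T F  ✗ fails (v3 | v1)
  F F T T  ✗ fails (~v3 | ~v2)
  F T F F  ✗ fails (v0 | v3)
  F T F T  ✗ fails (~v3 | ~v1)
  F T T F  ✗ fails (v0 | v3)
  F T T T  ✗ fails (~v3 | ~v1)
  T F F F  ✗ fails (v3 | v1)
  T F F T  ✓ satisfies all
  T F T F  ✗ fails (v3 | v1)
  T F T T  ✗ fails (~v3 | ~v2)
  T T F F  ✗ fails (~v1 | v2)
  T T F T  ✗ fails (~v3 | ~v1)
  T T T F  ✓ satisfies all
  T T T T  ✗ fails (~v3 | ~v1)
3 of the 16 rows are models.

3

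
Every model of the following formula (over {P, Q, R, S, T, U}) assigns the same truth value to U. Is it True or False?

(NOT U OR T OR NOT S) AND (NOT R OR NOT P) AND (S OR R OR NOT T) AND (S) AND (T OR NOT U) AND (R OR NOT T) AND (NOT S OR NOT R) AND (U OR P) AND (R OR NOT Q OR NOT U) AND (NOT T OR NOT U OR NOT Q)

False

Suppose U = true.
From the singleton clause (S), S = true.
From the singleton clause (T), T = true.
From the singleton clause (R), R = true.
That conflicts with the unit clause (NOT R).
So every satisfying assignment has U = False.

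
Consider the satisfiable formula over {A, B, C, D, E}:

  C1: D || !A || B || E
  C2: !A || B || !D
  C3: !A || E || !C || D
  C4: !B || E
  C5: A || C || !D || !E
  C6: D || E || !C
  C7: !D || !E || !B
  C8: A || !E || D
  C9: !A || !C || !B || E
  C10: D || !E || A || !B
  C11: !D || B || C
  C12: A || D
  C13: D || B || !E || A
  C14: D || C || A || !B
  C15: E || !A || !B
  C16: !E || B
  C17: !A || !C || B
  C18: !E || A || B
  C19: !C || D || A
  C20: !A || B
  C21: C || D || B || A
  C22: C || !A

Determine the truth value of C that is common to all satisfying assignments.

Suppose C = false.
From the singleton clause (!A), A = false.
From the singleton clause (D), D = true.
From the singleton clause (!E), E = false.
From the singleton clause (!B), B = false.
But (B) is also a unit clause — contradiction.
So every satisfying assignment has C = True.

True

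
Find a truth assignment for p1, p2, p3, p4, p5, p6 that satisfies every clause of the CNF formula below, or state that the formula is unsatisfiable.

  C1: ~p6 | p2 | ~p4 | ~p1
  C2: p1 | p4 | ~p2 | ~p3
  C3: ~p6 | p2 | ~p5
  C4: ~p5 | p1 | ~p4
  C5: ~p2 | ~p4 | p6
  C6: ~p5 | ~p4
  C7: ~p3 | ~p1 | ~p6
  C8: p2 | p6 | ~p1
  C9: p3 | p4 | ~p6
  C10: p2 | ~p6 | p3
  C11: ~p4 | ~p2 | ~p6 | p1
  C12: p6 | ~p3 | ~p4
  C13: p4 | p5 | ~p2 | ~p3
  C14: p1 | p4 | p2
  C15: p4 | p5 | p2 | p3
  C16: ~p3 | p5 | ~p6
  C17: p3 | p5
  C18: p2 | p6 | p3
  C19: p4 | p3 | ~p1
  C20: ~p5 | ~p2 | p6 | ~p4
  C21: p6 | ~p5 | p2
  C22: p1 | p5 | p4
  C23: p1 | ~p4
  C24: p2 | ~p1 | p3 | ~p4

p1: 0, p2: 1, p3: 0, p4: 0, p5: 1, p6: 0

Suppose p5 = 1.
The clause (~p4) is unit, so p4 = 0.
Suppose p6 = 0.
The clause (p2) is unit, so p2 = 1.
Suppose p1 = 0.
The clause (~p3) is unit, so p3 = 0.
This assignment satisfies each clause.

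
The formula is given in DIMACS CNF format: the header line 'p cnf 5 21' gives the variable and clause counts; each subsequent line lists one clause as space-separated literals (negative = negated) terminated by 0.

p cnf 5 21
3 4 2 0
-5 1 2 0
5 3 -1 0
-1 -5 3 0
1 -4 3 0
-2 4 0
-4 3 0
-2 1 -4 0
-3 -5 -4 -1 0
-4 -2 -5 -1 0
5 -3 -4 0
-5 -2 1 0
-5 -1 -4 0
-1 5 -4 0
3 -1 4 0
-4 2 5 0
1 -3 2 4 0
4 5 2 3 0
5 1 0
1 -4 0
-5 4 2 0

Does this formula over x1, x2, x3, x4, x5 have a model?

Branch on x2: set x2 = False.
Branch on x3: set x3 = True.
Branch on x5: set x5 = False.
Unit clause (¬x4) forces x4 = False.
Unit clause (x1) forces x1 = True.
This assignment satisfies each clause.
A satisfying assignment: x1: True, x2: False, x3: True, x4: False, x5: False.

Yes, satisfiable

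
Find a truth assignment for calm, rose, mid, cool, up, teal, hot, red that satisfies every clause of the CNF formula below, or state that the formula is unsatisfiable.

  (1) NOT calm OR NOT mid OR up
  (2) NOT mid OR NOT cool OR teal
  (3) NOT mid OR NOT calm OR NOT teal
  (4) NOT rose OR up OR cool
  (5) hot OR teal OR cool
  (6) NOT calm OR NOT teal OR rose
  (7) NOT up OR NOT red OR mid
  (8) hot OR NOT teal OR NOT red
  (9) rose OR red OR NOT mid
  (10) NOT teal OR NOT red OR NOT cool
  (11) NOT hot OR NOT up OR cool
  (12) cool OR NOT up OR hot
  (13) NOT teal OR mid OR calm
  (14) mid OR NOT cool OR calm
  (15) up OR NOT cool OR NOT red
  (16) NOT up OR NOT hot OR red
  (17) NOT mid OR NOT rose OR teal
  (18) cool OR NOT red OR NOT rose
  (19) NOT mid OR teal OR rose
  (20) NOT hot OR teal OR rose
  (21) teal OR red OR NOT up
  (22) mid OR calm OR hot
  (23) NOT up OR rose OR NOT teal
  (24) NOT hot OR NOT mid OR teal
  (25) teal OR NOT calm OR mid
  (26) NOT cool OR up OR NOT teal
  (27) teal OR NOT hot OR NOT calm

calm=false, rose=true, mid=true, cool=true, up=true, teal=true, hot=false, red=false

Case calm = false:
Case teal = true:
From the singleton clause (mid), mid = true.
Case hot = false:
From the singleton clause (NOT red), red = false.
From the singleton clause (rose), rose = true.
Case up = true:
From the singleton clause (cool), cool = true.
Every clause now holds.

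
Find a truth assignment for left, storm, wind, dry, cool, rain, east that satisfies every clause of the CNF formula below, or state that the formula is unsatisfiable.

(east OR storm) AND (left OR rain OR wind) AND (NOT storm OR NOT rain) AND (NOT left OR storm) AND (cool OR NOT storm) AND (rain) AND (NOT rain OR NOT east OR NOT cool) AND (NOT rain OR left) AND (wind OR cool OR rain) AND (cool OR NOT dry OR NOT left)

UNSATISFIABLE

The clause (rain) is unit, so rain = true.
The clause (NOT storm) is unit, so storm = false.
The clause (east) is unit, so east = true.
The clause (NOT left) is unit, so left = false.
That conflicts with the unit clause (left).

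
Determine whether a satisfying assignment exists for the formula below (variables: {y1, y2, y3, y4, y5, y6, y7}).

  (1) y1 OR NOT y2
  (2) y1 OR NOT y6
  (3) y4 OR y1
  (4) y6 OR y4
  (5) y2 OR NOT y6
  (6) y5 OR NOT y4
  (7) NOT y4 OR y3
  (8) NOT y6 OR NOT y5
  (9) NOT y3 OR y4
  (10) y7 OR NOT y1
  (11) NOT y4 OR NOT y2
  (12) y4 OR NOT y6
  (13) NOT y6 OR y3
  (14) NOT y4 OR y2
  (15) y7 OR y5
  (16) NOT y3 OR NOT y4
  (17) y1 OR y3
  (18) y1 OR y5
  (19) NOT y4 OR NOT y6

No

Try y1 = true.
The clause (y7) is unit, so y7 = true.
Try y6 = true.
The clause (y2) is unit, so y2 = true.
The clause (NOT y5) is unit, so y5 = false.
The clause (NOT y4) is unit, so y4 = false.
But (y4) is also a unit clause — contradiction.
Backtrack on y6: now try y6 = false.
The clause (y4) is unit, so y4 = true.
The clause (y5) is unit, so y5 = true.
The clause (y3) is unit, so y3 = true.
But (NOT y3) is also a unit clause — contradiction.
Both values of y6 lead to a conflict.
Backtrack on y1: now try y1 = false.
The clause (NOT y2) is unit, so y2 = false.
The clause (NOT y6) is unit, so y6 = false.
The clause (y4) is unit, so y4 = true.
But (NOT y4) is also a unit clause — contradiction.
Both values of y1 lead to a conflict.
No assignment satisfies every clause.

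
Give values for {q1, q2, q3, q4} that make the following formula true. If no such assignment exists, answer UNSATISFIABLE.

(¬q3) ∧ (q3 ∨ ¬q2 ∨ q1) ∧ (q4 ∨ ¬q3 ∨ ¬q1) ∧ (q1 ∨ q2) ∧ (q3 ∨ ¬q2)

The clause (¬q3) is unit, so q3 = False.
The clause (¬q2) is unit, so q2 = False.
The clause (q1) is unit, so q1 = True.
All clauses hold; q4 can take either value.

q1 ↦ True,  q2 ↦ False,  q3 ↦ False,  q4 ↦ False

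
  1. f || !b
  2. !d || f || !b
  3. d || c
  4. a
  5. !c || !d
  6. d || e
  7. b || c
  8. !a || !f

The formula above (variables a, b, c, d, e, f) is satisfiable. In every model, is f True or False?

Suppose f = true.
From the singleton clause (a), a = true.
That conflicts with the unit clause (!a).
So every satisfying assignment has f = False.

False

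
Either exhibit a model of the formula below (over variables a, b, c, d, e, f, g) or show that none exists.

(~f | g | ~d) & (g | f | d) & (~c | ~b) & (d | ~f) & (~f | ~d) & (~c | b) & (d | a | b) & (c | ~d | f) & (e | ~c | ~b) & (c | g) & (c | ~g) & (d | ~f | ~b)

UNSATISFIABLE

Branch on c: set c = 0.
(g) alone gives g = 1.
That conflicts with the unit clause (~g).
Backtrack on c: now try c = 1.
(~b) alone gives b = 0.
That conflicts with the unit clause (b).
Both values of c lead to a conflict.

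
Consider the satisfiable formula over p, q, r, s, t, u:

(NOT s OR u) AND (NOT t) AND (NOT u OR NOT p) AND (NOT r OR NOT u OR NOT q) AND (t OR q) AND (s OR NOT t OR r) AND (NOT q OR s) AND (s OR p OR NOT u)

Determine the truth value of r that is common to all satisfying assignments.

Suppose r = true.
Unit clause (NOT t) forces t = false.
Unit clause (q) forces q = true.
Unit clause (NOT u) forces u = false.
Unit clause (NOT s) forces s = false.
Now (s) is unsatisfied and unit — conflict.
So every satisfying assignment has r = False.

False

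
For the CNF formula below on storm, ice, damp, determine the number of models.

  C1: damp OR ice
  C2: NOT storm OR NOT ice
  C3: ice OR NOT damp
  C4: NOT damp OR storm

1

There are 2^3 = 8 truth assignments over (storm, ice, damp).
Split on storm. With storm = true, the clauses containing storm are satisfied and NOT storm drops from the rest; 0 of the 2^2 = 4 assignments to the other variables satisfy what remains.
With storm = false, by the same count on the reduced clause set, 1 assignment works.
Total: 0 + 1 = 1.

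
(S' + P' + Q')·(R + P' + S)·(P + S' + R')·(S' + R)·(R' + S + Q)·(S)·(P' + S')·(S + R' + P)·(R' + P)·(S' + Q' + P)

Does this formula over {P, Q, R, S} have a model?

No

From the singleton clause (S), S = 1.
From the singleton clause (R), R = 1.
From the singleton clause (P), P = 1.
But (P') is also a unit clause — contradiction.
No assignment satisfies every clause.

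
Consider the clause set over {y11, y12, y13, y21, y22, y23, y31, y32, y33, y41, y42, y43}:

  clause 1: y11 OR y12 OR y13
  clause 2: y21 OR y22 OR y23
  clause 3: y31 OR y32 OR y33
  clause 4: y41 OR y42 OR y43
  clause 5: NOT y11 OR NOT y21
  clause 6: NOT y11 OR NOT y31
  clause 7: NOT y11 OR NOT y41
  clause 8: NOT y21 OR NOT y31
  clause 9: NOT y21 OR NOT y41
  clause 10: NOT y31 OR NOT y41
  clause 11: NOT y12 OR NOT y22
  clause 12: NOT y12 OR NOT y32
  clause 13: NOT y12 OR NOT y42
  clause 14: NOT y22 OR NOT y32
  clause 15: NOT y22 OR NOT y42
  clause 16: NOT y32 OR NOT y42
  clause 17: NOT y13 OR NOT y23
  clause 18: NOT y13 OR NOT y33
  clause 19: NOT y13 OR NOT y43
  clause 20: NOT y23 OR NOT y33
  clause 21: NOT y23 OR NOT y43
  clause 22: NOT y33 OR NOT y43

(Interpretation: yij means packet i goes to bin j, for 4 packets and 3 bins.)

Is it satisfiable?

Suppose y11 = false.
Suppose y12 = true.
Unit clause (NOT y22) forces y22 = false.
Unit clause (NOT y32) forces y32 = false.
Unit clause (NOT y42) forces y42 = false.
Suppose y21 = true.
Unit clause (NOT y31) forces y31 = false.
Unit clause (y33) forces y33 = true.
Unit clause (NOT y41) forces y41 = false.
Unit clause (y43) forces y43 = true.
But (NOT y43) is also a unit clause — contradiction.
So y21 must be the other value — set y21 = false.
Unit clause (y23) forces y23 = true.
Unit clause (NOT y13) forces y13 = false.
Unit clause (NOT y33) forces y33 = false.
Unit clause (y31) forces y31 = true.
Unit clause (NOT y41) forces y41 = false.
Unit clause (y43) forces y43 = true.
But (NOT y43) is also a unit clause — contradiction.
Neither y21 = true nor y21 = false works.
So y12 must be the other value — set y12 = false.
Unit clause (y13) forces y13 = true.
Unit clause (NOT y23) forces y23 = false.
Unit clause (NOT y33) forces y33 = false.
Unit clause (NOT y43) forces y43 = false.
Suppose y21 = true.
Unit clause (NOT y31) forces y31 = false.
Unit clause (y32) forces y32 = true.
Unit clause (NOT y41) forces y41 = false.
Unit clause (y42) forces y42 = true.
But (NOT y42) is also a unit clause — contradiction.
So y21 must be the other value — set y21 = false.
Unit clause (y22) forces y22 = true.
Unit clause (NOT y32) forces y32 = false.
Unit clause (y31) forces y31 = true.
Unit clause (NOT y41) forces y41 = false.
Unit clause (y42) forces y42 = true.
But (NOT y42) is also a unit clause — contradiction.
Neither y21 = true nor y21 = false works.
Neither y12 = true nor y12 = false works.
So y11 must be the other value — set y11 = true.
Unit clause (NOT y21) forces y21 = false.
Unit clause (NOT y31) forces y31 = false.
Unit clause (NOT y41) forces y41 = false.
Suppose y22 = true.
Unit clause (NOT y12) forces y12 = false.
Unit clause (NOT y32) forces y32 = false.
Unit clause (y33) forces y33 = true.
Unit clause (NOT y42) forces y42 = false.
Unit clause (y43) forces y43 = true.
But (NOT y43) is also a unit clause — contradiction.
So y22 must be the other value — set y22 = false.
Unit clause (y23) forces y23 = true.
Unit clause (NOT y13) forces y13 = false.
Unit clause (NOT y33) forces y33 = false.
Unit clause (y32) forces y32 = true.
Unit clause (NOT y12) forces y12 = false.
Unit clause (NOT y42) forces y42 = false.
Unit clause (y43) forces y43 = true.
But (NOT y43) is also a unit clause — contradiction.
Neither y22 = true nor y22 = false works.
Neither y11 = true nor y11 = false works.
No assignment satisfies every clause.

No, unsatisfiable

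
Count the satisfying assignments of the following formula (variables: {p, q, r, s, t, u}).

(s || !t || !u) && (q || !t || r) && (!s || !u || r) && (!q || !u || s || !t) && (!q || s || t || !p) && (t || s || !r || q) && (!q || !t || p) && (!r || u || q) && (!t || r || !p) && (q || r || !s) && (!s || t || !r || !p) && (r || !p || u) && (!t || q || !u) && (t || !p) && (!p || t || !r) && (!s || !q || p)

There are 2^6 = 64 truth assignments over (p, q, r, s, t, u).
Split on s. With s = true, the clauses containing s are satisfied and !s drops from the rest; 3 of the 2^5 = 32 assignments to the other variables satisfy what remains.
With s = false, by the same count on the reduced clause set, 7 assignments work.
(One model: p=F, q=F, r=F, s=F, t=F, u=F.)
Total: 3 + 7 = 10.

10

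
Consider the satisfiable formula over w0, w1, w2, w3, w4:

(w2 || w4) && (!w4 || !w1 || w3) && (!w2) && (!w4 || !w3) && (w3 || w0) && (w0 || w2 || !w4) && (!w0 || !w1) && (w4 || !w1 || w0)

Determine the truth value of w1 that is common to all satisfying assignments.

False

Suppose w1 = true.
(!w2) alone gives w2 = false.
(w4) alone gives w4 = true.
(w3) alone gives w3 = true.
That conflicts with the unit clause (!w3).
So every satisfying assignment has w1 = False.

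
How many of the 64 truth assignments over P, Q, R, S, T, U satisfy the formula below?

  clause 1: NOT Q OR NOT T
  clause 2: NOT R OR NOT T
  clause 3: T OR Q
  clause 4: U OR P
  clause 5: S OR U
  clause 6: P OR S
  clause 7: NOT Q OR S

There are 2^6 = 64 truth assignments over (P, Q, R, S, T, U).
Split on Q. With Q = true, the clauses containing Q are satisfied and NOT Q drops from the rest; 6 of the 2^5 = 32 assignments to the other variables satisfy what remains.
With Q = false, by the same count on the reduced clause set, 4 assignments work.
(One model: P=F, Q=F, R=F, S=T, T=T, U=T.)
Total: 6 + 4 = 10.

10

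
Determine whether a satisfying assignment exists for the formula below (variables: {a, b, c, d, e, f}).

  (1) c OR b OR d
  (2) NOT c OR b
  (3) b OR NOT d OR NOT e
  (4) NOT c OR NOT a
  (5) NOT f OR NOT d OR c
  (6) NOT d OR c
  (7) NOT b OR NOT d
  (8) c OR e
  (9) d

No

From the singleton clause (d), d = true.
From the singleton clause (c), c = true.
From the singleton clause (b), b = true.
But (NOT b) is also a unit clause — contradiction.
No assignment satisfies every clause.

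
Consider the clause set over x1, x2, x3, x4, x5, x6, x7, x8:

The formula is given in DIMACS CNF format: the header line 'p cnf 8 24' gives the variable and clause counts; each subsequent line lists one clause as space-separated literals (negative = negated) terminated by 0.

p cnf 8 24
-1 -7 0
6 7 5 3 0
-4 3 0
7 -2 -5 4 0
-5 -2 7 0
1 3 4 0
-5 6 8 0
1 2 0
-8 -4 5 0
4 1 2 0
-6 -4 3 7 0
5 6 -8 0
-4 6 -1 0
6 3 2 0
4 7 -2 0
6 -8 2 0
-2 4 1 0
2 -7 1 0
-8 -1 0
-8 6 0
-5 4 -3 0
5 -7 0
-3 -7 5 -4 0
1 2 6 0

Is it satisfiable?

Yes, satisfiable

Case x1 = True:
From the singleton clause (¬x7), x7 = False.
From the singleton clause (¬x8), x8 = False.
Case x4 = True:
From the singleton clause (x3), x3 = True.
From the singleton clause (x6), x6 = True.
Case x5 = False:
No clause remains; x2 is free.
A satisfying assignment: x1: True,  x2: False,  x3: True,  x4: True,  x5: False,  x6: True,  x7: False,  x8: False.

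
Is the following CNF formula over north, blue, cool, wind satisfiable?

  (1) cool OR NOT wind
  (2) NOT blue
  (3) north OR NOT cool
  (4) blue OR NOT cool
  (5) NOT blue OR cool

Satisfiable

Unit clause (NOT blue) forces blue = false.
Unit clause (NOT cool) forces cool = false.
Unit clause (NOT wind) forces wind = false.
No clause remains; north is free.
A satisfying assignment: north: true; blue: false; cool: false; wind: false.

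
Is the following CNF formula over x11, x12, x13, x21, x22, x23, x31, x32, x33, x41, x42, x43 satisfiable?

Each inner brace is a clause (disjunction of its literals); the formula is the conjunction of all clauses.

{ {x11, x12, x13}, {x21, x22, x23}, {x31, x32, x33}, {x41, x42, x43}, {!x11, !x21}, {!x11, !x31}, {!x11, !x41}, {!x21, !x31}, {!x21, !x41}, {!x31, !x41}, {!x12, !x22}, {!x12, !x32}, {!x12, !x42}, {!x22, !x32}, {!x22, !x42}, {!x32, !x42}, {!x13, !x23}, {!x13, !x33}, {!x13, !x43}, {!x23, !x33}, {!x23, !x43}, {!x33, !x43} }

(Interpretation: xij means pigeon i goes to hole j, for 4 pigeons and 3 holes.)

Branch on x11: set x11 = false.
Branch on x12: set x12 = true.
From the singleton clause (!x22), x22 = false.
From the singleton clause (!x32), x32 = false.
From the singleton clause (!x42), x42 = false.
Branch on x21: set x21 = true.
From the singleton clause (!x31), x31 = false.
From the singleton clause (x33), x33 = true.
From the singleton clause (!x41), x41 = false.
From the singleton clause (x43), x43 = true.
Now (!x43) is unsatisfied and unit — conflict.
So x21 must be the other value — set x21 = false.
From the singleton clause (x23), x23 = true.
From the singleton clause (!x13), x13 = false.
From the singleton clause (!x33), x33 = false.
From the singleton clause (x31), x31 = true.
From the singleton clause (!x41), x41 = false.
From the singleton clause (x43), x43 = true.
Now (!x43) is unsatisfied and unit — conflict.
Either choice for x21 ends in contradiction.
So x12 must be the other value — set x12 = false.
From the singleton clause (x13), x13 = true.
From the singleton clause (!x23), x23 = false.
From the singleton clause (!x33), x33 = false.
From the singleton clause (!x43), x43 = false.
Branch on x21: set x21 = true.
From the singleton clause (!x31), x31 = false.
From the singleton clause (x32), x32 = true.
From the singleton clause (!x41), x41 = false.
From the singleton clause (x42), x42 = true.
Now (!x42) is unsatisfied and unit — conflict.
So x21 must be the other value — set x21 = false.
From the singleton clause (x22), x22 = true.
From the singleton clause (!x32), x32 = false.
From the singleton clause (x31), x31 = true.
From the singleton clause (!x41), x41 = false.
From the singleton clause (x42), x42 = true.
Now (!x42) is unsatisfied and unit — conflict.
Either choice for x21 ends in contradiction.
Either choice for x12 ends in contradiction.
So x11 must be the other value — set x11 = true.
From the singleton clause (!x21), x21 = false.
From the singleton clause (!x31), x31 = false.
From the singleton clause (!x41), x41 = false.
Branch on x22: set x22 = true.
From the singleton clause (!x12), x12 = false.
From the singleton clause (!x32), x32 = false.
From the singleton clause (x33), x33 = true.
From the singleton clause (!x42), x42 = false.
From the singleton clause (x43), x43 = true.
Now (!x43) is unsatisfied and unit — conflict.
So x22 must be the other value — set x22 = false.
From the singleton clause (x23), x23 = true.
From the singleton clause (!x13), x13 = false.
From the singleton clause (!x33), x33 = false.
From the singleton clause (x32), x32 = true.
From the singleton clause (!x12), x12 = false.
From the singleton clause (!x42), x42 = false.
From the singleton clause (x43), x43 = true.
Now (!x43) is unsatisfied and unit — conflict.
Either choice for x22 ends in contradiction.
Either choice for x11 ends in contradiction.
No assignment satisfies every clause.

No, unsatisfiable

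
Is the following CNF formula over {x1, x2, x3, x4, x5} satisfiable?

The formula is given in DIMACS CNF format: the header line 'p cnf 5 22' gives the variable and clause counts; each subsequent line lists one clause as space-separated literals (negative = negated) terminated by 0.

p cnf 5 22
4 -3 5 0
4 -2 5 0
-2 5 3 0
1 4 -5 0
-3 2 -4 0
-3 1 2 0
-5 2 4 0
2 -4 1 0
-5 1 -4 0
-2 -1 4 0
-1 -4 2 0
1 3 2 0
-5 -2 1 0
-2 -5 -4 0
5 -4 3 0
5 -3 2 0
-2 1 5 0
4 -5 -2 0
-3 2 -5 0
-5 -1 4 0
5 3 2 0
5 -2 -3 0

No, unsatisfiable

Suppose x4 = True.
Suppose x3 = False.
From the singleton clause (x5), x5 = True.
From the singleton clause (x1), x1 = True.
From the singleton clause (x2), x2 = True.
But (¬x2) is also a unit clause — contradiction.
Undo x3 and try x3 = True.
From the singleton clause (x2), x2 = True.
From the singleton clause (¬x5), x5 = False.
But (x5) is also a unit clause — contradiction.
Neither x3 = True nor x3 = False works.
Undo x4 and try x4 = False.
Suppose x3 = False.
Suppose x2 = False.
From the singleton clause (¬x5), x5 = False.
But (x5) is also a unit clause — contradiction.
Undo x2 and try x2 = True.
From the singleton clause (x5), x5 = True.
But (¬x5) is also a unit clause — contradiction.
Neither x2 = True nor x2 = False works.
Undo x3 and try x3 = True.
From the singleton clause (x5), x5 = True.
From the singleton clause (x1), x1 = True.
But (¬x1) is also a unit clause — contradiction.
Neither x3 = True nor x3 = False works.
Neither x4 = True nor x4 = False works.
No assignment satisfies every clause.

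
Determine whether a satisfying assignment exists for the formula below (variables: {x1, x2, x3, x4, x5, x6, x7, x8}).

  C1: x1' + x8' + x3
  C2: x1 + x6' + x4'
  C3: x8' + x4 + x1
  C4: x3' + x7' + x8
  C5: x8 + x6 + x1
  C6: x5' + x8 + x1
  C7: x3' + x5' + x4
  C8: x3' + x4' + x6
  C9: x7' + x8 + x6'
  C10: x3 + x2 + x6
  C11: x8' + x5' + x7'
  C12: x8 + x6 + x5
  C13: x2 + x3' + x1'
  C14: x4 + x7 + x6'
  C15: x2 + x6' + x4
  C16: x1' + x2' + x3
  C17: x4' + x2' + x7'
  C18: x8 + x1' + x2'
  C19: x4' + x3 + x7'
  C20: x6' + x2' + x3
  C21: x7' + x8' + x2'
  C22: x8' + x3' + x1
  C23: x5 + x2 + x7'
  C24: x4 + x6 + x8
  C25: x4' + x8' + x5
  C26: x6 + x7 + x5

Yes

Branch on x1: set x1 = 0.
Branch on x6: set x6 = 0.
(x8) alone gives x8 = 1.
(x4) alone gives x4 = 1.
(x3') alone gives x3 = 0.
(x2) alone gives x2 = 1.
(x7') alone gives x7 = 0.
(x5) alone gives x5 = 1.
This assignment satisfies each clause.
A satisfying assignment: x1 ↦ 0,  x2 ↦ 1,  x3 ↦ 0,  x4 ↦ 1,  x5 ↦ 1,  x6 ↦ 0,  x7 ↦ 0,  x8 ↦ 1.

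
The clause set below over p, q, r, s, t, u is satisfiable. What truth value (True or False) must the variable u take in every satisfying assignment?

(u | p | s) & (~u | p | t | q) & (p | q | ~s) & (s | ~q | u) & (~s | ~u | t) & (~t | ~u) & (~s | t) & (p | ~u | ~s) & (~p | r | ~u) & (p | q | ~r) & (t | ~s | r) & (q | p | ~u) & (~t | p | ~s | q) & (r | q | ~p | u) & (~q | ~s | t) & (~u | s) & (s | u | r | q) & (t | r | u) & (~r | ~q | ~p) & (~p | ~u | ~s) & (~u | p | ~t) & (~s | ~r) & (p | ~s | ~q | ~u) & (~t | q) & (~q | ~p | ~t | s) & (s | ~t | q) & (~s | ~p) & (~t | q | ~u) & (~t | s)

Suppose u = 1.
From the singleton clause (~t), t = 0.
From the singleton clause (~s), s = 0.
That conflicts with the unit clause (s).
So every satisfying assignment has u = False.

False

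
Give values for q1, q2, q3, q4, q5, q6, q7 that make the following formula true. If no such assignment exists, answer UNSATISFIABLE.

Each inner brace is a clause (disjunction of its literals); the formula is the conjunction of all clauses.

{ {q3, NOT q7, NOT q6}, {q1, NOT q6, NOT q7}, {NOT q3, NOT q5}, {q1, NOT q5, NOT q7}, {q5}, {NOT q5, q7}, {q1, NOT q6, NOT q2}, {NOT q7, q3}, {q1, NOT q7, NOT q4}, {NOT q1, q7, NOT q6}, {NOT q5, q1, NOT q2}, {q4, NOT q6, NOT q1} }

(q5) alone gives q5 = true.
(NOT q3) alone gives q3 = false.
(q7) alone gives q7 = true.
Now (NOT q7) is unsatisfied and unit — conflict.

UNSATISFIABLE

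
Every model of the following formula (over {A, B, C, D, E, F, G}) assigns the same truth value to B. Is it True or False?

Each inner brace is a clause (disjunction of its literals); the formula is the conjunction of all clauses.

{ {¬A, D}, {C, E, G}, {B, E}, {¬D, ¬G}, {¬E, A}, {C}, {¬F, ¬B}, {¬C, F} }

False

Suppose B = True.
Unit clause (C) forces C = True.
Unit clause (¬F) forces F = False.
But (F) is also a unit clause — contradiction.
So every satisfying assignment has B = False.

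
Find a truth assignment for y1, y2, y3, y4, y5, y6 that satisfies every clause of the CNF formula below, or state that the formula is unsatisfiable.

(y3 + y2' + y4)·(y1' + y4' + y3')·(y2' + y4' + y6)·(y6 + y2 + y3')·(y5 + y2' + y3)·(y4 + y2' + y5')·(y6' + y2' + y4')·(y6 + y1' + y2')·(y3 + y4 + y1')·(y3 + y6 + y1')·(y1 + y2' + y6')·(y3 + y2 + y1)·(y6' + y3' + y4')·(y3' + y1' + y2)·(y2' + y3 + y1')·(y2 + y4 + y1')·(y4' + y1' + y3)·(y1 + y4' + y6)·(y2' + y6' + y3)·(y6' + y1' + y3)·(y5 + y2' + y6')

Try y3 = 1.
Try y1 = 0.
Try y6 = 1.
From the singleton clause (y2'), y2 = 0.
From the singleton clause (y4'), y4 = 0.
Every clause is now satisfied; y5 is unconstrained.

y1: 0; y2: 0; y3: 1; y4: 0; y5: 1; y6: 1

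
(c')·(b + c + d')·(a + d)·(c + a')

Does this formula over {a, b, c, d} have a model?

(c') alone gives c = 0.
(a') alone gives a = 0.
(d) alone gives d = 1.
(b) alone gives b = 1.
Every clause now holds.
A satisfying assignment: a ↦ 0; b ↦ 1; c ↦ 0; d ↦ 1.

Yes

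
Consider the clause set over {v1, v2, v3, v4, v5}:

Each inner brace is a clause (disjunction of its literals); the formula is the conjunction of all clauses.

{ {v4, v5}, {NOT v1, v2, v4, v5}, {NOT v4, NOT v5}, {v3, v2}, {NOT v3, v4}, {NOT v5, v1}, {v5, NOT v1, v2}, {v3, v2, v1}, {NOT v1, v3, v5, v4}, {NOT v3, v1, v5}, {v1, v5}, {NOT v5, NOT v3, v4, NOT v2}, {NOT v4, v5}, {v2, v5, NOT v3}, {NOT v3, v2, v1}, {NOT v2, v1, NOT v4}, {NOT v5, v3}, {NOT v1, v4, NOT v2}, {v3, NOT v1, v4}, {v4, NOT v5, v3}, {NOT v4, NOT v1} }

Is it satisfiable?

Branch on v4: set v4 = true.
Unit clause (NOT v5) forces v5 = false.
Now (v5) is unsatisfied and unit — conflict.
Undo v4 and try v4 = false.
Unit clause (v5) forces v5 = true.
Unit clause (NOT v3) forces v3 = false.
Now (v3) is unsatisfied and unit — conflict.
Both values of v4 lead to a conflict.
No assignment satisfies every clause.

Unsatisfiable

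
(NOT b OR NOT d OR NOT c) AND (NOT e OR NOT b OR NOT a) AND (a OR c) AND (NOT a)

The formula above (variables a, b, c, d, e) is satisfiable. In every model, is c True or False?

Suppose c = false.
(a) alone gives a = true.
That conflicts with the unit clause (NOT a).
So every satisfying assignment has c = True.

True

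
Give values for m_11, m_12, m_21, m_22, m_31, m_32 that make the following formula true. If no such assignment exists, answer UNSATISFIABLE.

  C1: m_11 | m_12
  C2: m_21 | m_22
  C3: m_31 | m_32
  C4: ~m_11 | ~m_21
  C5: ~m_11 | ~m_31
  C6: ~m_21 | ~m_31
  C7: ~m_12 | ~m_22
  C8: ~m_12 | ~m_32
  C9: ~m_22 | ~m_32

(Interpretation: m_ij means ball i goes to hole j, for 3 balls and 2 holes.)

Case m_11 = 1:
From the singleton clause (~m_21), m_21 = 0.
From the singleton clause (m_22), m_22 = 1.
From the singleton clause (~m_31), m_31 = 0.
From the singleton clause (m_32), m_32 = 1.
But (~m_32) is also a unit clause — contradiction.
That branch fails; take m_11 = 0 instead.
From the singleton clause (m_12), m_12 = 1.
From the singleton clause (~m_22), m_22 = 0.
From the singleton clause (m_21), m_21 = 1.
From the singleton clause (~m_31), m_31 = 0.
From the singleton clause (m_32), m_32 = 1.
But (~m_32) is also a unit clause — contradiction.
Both values of m_11 lead to a conflict.

UNSATISFIABLE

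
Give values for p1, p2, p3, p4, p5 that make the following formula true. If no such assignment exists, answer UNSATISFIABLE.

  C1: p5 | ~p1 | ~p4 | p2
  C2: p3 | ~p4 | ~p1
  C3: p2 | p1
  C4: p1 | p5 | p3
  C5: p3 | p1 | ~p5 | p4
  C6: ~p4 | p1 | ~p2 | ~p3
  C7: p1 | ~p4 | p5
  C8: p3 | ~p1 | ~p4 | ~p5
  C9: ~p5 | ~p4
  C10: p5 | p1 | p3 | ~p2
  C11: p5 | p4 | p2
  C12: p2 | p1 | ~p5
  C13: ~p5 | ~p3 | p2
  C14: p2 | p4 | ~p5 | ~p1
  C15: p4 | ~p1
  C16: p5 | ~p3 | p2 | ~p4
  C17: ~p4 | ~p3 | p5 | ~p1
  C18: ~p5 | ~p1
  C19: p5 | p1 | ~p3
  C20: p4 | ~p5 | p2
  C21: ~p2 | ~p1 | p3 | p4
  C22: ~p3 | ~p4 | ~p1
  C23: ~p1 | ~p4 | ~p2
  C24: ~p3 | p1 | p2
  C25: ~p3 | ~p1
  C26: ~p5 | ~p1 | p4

p1=0, p2=1, p3=1, p4=0, p5=1

Case p2 = 1:
Case p5 = 1:
Unit clause (~p4) forces p4 = 0.
Unit clause (~p1) forces p1 = 0.
Unit clause (p3) forces p3 = 1.
This assignment satisfies each clause.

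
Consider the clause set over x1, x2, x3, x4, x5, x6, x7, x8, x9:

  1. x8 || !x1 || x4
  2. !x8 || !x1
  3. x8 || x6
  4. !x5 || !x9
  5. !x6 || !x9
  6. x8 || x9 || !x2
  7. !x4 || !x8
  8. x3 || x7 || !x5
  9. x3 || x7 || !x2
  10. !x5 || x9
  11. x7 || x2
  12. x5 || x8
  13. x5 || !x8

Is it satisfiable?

Try x8 = false.
From the singleton clause (x6), x6 = true.
From the singleton clause (!x9), x9 = false.
From the singleton clause (!x2), x2 = false.
From the singleton clause (!x5), x5 = false.
Now (x5) is unsatisfied and unit — conflict.
Undo x8 and try x8 = true.
From the singleton clause (!x1), x1 = false.
From the singleton clause (!x4), x4 = false.
From the singleton clause (x5), x5 = true.
From the singleton clause (!x9), x9 = false.
Now (x9) is unsatisfied and unit — conflict.
Either choice for x8 ends in contradiction.
No assignment satisfies every clause.

Unsatisfiable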